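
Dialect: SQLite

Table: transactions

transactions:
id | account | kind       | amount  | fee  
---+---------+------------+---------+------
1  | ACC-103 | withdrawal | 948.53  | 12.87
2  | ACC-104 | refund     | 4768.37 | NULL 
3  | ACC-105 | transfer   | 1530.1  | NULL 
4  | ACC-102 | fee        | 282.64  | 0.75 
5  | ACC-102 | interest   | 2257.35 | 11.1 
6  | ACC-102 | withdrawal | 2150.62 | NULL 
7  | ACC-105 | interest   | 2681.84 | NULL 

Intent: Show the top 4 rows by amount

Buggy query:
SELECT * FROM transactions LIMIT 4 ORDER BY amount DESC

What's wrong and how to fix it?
Bug: ORDER BY cannot follow LIMIT; LIMIT is the final clause

Fix: Swap the clauses: ORDER BY first, then LIMIT

Corrected query:
SELECT * FROM transactions ORDER BY amount DESC LIMIT 4

Result:
id | account | kind       | amount  | fee 
---+---------+------------+---------+-----
2  | ACC-104 | refund     | 4768.37 | NULL
7  | ACC-105 | interest   | 2681.84 | NULL
5  | ACC-102 | interest   | 2257.35 | 11.1
6  | ACC-102 | withdrawal | 2150.62 | NULL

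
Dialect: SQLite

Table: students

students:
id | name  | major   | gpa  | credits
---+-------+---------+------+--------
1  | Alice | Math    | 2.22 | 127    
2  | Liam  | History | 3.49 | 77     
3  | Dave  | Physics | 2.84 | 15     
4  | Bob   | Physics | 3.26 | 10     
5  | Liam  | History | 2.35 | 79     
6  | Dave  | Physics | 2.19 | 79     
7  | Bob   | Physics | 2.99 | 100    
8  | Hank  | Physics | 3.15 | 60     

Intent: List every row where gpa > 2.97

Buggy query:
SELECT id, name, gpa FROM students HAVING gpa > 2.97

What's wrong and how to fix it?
Bug: HAVING filters the output of aggregation, but this query has no GROUP BY and no aggregate functions, so SQLite rejects it (HAVING clause on a non-aggregate query); the condition here is per row

Fix: Use WHERE for row-level filtering

Corrected query:
SELECT id, name, gpa FROM students WHERE gpa > 2.97

Result:
id | name | gpa 
---+------+-----
2  | Liam | 3.49
4  | Bob  | 3.26
7  | Bob  | 2.99
8  | Hank | 3.15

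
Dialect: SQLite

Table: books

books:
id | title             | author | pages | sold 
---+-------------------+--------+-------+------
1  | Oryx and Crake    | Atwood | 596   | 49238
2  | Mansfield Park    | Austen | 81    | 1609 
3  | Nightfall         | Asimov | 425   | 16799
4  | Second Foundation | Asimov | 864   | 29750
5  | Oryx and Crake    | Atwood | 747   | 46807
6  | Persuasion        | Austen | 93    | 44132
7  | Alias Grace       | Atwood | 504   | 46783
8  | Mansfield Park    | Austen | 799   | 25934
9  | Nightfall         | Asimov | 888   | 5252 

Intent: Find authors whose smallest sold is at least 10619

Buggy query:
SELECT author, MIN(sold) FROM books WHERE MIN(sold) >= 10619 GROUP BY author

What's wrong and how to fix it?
Bug: MIN() in WHERE is a misuse of aggregate

Fix: Use HAVING for the per-group MIN condition

Corrected query:
SELECT author, MIN(sold) FROM books GROUP BY author HAVING MIN(sold) >= 10619

Result:
author | MIN(sold)
-------+----------
Atwood | 46783    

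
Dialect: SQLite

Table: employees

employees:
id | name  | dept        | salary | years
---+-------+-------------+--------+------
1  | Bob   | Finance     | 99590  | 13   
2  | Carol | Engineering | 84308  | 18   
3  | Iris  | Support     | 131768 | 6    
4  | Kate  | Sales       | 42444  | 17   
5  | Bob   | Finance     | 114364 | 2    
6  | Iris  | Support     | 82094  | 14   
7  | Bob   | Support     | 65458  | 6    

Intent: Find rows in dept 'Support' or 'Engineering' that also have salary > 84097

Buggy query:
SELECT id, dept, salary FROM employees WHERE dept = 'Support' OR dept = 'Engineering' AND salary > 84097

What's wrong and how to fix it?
Bug: AND binds tighter than OR, so this parses as dept = 'Support' OR (dept = 'Engineering' AND salary > 84097)

Fix: Group the OR with parentheses (or use IN), then AND the threshold

Corrected query:
SELECT id, dept, salary FROM employees WHERE (dept = 'Support' OR dept = 'Engineering') AND salary > 84097

Result:
id | dept        | salary
---+-------------+-------
2  | Engineering | 84308 
3  | Support     | 131768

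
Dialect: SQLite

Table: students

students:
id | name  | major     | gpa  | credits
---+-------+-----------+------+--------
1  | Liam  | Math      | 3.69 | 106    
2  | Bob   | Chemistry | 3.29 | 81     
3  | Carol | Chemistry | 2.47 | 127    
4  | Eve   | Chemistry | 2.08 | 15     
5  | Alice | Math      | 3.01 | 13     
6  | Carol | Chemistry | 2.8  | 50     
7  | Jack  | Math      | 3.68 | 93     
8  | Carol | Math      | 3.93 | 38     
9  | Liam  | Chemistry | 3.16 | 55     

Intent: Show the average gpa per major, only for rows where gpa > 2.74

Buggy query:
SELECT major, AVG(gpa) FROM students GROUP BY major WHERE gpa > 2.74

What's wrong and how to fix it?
Bug: Row-level WHERE must come before GROUP BY in the clause order

Fix: Place WHERE between FROM and GROUP BY

Corrected query:
SELECT major, AVG(gpa) FROM students WHERE gpa > 2.74 GROUP BY major

Result:
major     | AVG(gpa)
----------+---------
Chemistry | 3.083333
Math      | 3.5775  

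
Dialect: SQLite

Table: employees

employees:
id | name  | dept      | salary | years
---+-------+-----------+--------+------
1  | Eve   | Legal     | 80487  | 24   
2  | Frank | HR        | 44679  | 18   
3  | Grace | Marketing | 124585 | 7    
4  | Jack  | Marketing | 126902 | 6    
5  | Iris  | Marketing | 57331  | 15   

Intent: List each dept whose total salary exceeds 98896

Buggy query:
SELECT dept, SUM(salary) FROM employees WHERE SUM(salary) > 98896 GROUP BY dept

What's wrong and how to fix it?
Bug: SUM(salary) is an aggregate, but WHERE filters rows before aggregation

Fix: Use HAVING (which filters groups after aggregation) instead of WHERE

Corrected query:
SELECT dept, SUM(salary) FROM employees GROUP BY dept HAVING SUM(salary) > 98896

Result:
dept      | SUM(salary)
----------+------------
Marketing | 308818     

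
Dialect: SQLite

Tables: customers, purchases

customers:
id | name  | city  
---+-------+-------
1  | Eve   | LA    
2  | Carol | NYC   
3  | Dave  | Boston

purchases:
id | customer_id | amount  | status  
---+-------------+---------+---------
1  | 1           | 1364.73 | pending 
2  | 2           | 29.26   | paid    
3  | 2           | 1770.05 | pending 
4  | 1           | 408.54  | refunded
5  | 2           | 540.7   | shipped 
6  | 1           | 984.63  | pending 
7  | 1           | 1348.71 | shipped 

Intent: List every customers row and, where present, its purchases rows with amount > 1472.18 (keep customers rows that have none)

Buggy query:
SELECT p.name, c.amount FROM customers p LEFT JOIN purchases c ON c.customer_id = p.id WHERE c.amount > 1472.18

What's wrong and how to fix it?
Bug: Filtering c.amount in WHERE discards the NULL rows produced by LEFT JOIN, turning it into an inner join

Fix: Move the right-table condition into the ON clause so unmatched parents are kept

Corrected query:
SELECT p.name, c.amount FROM customers p LEFT JOIN purchases c ON c.customer_id = p.id AND c.amount > 1472.18

Result:
name  | amount 
------+--------
Eve   | NULL   
Carol | 1770.05
Dave  | NULL   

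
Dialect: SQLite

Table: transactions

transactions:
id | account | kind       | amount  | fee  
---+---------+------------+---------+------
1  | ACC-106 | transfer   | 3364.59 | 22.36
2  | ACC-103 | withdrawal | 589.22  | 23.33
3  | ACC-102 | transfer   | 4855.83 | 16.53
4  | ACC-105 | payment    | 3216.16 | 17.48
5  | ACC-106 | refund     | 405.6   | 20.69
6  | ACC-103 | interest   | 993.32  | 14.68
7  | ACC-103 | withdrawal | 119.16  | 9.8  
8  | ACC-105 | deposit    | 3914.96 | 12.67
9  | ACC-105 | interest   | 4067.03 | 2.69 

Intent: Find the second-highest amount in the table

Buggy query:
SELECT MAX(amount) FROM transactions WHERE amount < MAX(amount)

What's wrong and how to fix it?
Bug: MAX(amount) on the right of the comparison is an aggregate-in-WHERE error

Fix: Compute the overall MAX in a subquery, then take MAX of rows below it

Corrected query:
SELECT MAX(amount) FROM transactions WHERE amount < (SELECT MAX(amount) FROM transactions)

Result:
MAX(amount)
-----------
4067.03    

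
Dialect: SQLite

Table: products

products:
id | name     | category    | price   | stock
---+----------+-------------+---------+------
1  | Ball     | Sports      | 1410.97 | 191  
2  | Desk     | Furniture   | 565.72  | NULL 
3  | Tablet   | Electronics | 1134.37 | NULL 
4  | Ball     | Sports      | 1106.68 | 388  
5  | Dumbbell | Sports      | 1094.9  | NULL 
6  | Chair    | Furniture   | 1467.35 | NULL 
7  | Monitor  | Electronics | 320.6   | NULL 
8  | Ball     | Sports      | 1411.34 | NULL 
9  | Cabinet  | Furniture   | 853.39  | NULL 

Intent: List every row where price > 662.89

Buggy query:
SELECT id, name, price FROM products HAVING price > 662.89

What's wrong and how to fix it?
Bug: HAVING filters the output of aggregation, but this query has no GROUP BY and no aggregate functions, so SQLite rejects it (HAVING clause on a non-aggregate query); the condition here is per row

Fix: Use WHERE for row-level filtering

Corrected query:
SELECT id, name, price FROM products WHERE price > 662.89

Result:
id | name     | price  
---+----------+--------
1  | Ball     | 1410.97
3  | Tablet   | 1134.37
4  | Ball     | 1106.68
5  | Dumbbell | 1094.9 
6  | Chair    | 1467.35
8  | Ball     | 1411.34
9  | Cabinet  | 853.39 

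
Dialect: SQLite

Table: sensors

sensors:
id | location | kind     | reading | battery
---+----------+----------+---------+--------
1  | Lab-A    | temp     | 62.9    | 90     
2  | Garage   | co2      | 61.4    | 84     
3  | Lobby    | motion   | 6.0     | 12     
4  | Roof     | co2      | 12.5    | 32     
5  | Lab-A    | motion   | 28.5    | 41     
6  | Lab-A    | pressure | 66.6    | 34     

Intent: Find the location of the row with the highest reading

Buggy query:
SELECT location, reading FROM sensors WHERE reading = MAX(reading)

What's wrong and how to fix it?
Bug: MAX(reading) is an aggregate and cannot be used directly in WHERE

Fix: Use a subquery: WHERE reading = (SELECT MAX(reading) FROM sensors)

Corrected query:
SELECT location, reading FROM sensors WHERE reading = (SELECT MAX(reading) FROM sensors)

Result:
location | reading
---------+--------
Lab-A    | 66.6   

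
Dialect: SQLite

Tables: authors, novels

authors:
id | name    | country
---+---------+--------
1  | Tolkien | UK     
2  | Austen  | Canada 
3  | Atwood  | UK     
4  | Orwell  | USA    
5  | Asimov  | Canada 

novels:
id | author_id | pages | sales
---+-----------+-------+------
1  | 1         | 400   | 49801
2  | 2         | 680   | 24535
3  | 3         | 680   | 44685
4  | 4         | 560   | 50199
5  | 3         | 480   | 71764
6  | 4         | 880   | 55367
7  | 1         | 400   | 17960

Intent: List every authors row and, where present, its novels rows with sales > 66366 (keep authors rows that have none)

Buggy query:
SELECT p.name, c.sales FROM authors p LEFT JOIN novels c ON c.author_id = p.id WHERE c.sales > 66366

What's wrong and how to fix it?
Bug: Filtering c.sales in WHERE discards the NULL rows produced by LEFT JOIN, turning it into an inner join

Fix: Move the right-table condition into the ON clause so unmatched parents are kept

Corrected query:
SELECT p.name, c.sales FROM authors p LEFT JOIN novels c ON c.author_id = p.id AND c.sales > 66366

Result:
name    | sales
--------+------
Tolkien | NULL 
Austen  | NULL 
Atwood  | 71764
Orwell  | NULL 
Asimov  | NULL 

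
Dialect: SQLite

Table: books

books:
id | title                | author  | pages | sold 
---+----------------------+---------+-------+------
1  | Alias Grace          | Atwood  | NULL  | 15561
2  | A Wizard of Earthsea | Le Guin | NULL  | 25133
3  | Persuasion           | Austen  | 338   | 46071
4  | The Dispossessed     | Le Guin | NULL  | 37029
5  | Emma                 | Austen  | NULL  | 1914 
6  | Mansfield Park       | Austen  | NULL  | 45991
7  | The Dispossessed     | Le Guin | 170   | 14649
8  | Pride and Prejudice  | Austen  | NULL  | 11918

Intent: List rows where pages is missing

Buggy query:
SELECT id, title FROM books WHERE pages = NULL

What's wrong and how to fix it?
Bug: '= NULL' is always unknown in SQL three-valued logic, so no rows match

Fix: Replace '= NULL' with 'IS NULL'

Corrected query:
SELECT id, title FROM books WHERE pages IS NULL

Result:
id | title               
---+---------------------
1  | Alias Grace         
2  | A Wizard of Earthsea
4  | The Dispossessed    
5  | Emma                
6  | Mansfield Park      
8  | Pride and Prejudice 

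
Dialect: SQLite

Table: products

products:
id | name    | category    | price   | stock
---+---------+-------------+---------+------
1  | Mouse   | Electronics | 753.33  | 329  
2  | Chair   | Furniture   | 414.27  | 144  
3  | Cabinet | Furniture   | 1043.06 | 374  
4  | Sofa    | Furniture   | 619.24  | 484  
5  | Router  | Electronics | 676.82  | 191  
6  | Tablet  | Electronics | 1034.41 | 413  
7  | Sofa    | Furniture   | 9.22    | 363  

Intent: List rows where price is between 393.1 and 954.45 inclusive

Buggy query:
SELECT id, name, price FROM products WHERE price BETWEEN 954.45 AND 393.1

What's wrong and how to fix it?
Bug: The bounds are reversed; BETWEEN a AND b requires a <= b to match anything

Fix: Write BETWEEN 393.1 AND 954.45

Corrected query:
SELECT id, name, price FROM products WHERE price BETWEEN 393.1 AND 954.45

Result:
id | name   | price 
---+--------+-------
1  | Mouse  | 753.33
2  | Chair  | 414.27
4  | Sofa   | 619.24
5  | Router | 676.82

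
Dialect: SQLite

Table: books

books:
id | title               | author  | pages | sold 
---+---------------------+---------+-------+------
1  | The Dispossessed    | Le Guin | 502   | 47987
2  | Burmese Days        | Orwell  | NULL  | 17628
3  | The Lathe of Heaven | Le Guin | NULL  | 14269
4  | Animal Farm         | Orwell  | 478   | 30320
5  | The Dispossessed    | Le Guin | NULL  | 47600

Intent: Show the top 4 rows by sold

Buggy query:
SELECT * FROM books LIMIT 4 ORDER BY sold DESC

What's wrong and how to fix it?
Bug: ORDER BY cannot follow LIMIT; LIMIT is the final clause

Fix: Sort with ORDER BY, then apply LIMIT

Corrected query:
SELECT * FROM books ORDER BY sold DESC LIMIT 4

Result:
id | title            | author  | pages | sold 
---+------------------+---------+-------+------
1  | The Dispossessed | Le Guin | 502   | 47987
5  | The Dispossessed | Le Guin | NULL  | 47600
4  | Animal Farm      | Orwell  | 478   | 30320
2  | Burmese Days     | Orwell  | NULL  | 17628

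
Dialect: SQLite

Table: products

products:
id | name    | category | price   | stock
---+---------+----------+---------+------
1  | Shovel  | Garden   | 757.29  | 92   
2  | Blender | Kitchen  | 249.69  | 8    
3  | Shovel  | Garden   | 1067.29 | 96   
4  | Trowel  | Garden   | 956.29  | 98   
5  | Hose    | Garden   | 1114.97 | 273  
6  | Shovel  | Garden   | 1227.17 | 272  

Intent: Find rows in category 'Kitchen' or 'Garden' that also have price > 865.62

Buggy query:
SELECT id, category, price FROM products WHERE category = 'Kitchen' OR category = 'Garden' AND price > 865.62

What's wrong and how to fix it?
Bug: AND binds tighter than OR, so this parses as category = 'Kitchen' OR (category = 'Garden' AND price > 865.62)

Fix: Group the OR with parentheses (or use IN), then AND the threshold

Corrected query:
SELECT id, category, price FROM products WHERE (category = 'Kitchen' OR category = 'Garden') AND price > 865.62

Result:
id | category | price  
---+----------+--------
3  | Garden   | 1067.29
4  | Garden   | 956.29 
5  | Garden   | 1114.97
6  | Garden   | 1227.17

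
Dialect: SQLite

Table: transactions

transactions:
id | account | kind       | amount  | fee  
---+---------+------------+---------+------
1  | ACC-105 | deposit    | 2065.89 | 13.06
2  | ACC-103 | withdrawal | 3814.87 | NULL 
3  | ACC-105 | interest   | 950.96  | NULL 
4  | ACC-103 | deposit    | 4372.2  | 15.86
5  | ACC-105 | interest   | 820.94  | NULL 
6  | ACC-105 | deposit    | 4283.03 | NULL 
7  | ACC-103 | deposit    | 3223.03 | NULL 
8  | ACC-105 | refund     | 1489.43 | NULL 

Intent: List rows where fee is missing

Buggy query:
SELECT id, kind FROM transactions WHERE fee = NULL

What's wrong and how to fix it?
Bug: Comparing to NULL with '=' never matches; NULL = NULL is unknown, not true

Fix: Use IS NULL to test for NULL

Corrected query:
SELECT id, kind FROM transactions WHERE fee IS NULL

Result:
id | kind      
---+-----------
2  | withdrawal
3  | interest  
5  | interest  
6  | deposit   
7  | deposit   
8  | refund    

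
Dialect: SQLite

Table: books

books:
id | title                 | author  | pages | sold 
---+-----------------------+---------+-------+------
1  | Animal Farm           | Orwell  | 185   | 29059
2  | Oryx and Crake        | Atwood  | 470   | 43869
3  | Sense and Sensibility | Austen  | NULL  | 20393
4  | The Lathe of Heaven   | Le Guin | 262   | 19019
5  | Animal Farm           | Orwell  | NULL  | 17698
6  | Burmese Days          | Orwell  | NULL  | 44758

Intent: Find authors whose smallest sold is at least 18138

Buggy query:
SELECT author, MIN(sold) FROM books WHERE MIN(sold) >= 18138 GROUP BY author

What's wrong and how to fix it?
Bug: MIN() in WHERE is a misuse of aggregate

Fix: Replace WHERE with HAVING after the GROUP BY

Corrected query:
SELECT author, MIN(sold) FROM books GROUP BY author HAVING MIN(sold) >= 18138

Result:
author  | MIN(sold)
--------+----------
Atwood  | 43869    
Austen  | 20393    
Le Guin | 19019    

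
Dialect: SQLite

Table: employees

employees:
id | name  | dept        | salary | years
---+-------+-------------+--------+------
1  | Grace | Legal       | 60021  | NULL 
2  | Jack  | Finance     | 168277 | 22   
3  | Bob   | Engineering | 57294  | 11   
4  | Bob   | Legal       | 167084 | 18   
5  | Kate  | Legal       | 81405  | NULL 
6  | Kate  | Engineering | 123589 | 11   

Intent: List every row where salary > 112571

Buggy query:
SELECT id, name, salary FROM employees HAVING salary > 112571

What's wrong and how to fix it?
Bug: HAVING filters the output of aggregation, but this query has no GROUP BY and no aggregate functions, so SQLite rejects it (HAVING clause on a non-aggregate query); the condition here is per row

Fix: Replace HAVING with WHERE since the condition applies to individual rows

Corrected query:
SELECT id, name, salary FROM employees WHERE salary > 112571

Result:
id | name | salary
---+------+-------
2  | Jack | 168277
4  | Bob  | 167084
6  | Kate | 123589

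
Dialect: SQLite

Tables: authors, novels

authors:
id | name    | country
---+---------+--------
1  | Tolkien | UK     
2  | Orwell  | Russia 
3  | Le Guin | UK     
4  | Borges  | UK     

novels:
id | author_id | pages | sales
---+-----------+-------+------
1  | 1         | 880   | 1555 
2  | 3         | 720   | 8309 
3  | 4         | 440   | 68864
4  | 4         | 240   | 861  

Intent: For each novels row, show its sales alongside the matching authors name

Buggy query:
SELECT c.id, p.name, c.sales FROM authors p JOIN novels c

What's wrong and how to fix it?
Bug: JOIN with no ON clause produces a cartesian product; every novels row pairs with every authors row

Fix: Specify the join condition linking the foreign key to the parent id

Corrected query:
SELECT c.id, p.name, c.sales FROM authors p JOIN novels c ON c.author_id = p.id

Result:
id | name    | sales
---+---------+------
1  | Tolkien | 1555 
2  | Le Guin | 8309 
3  | Borges  | 68864
4  | Borges  | 861  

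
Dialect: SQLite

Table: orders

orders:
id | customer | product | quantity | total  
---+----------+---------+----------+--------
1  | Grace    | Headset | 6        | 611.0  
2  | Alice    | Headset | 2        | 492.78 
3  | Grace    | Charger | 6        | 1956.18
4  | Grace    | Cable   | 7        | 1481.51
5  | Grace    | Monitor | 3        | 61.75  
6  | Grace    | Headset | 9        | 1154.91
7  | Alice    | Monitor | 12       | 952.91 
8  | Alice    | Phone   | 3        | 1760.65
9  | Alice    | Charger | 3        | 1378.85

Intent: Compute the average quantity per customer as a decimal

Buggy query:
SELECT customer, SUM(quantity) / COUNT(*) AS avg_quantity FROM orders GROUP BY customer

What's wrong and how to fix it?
Bug: Both operands are integers, so '/' performs integer division and truncates

Fix: Cast one side to REAL so the division keeps the fractional part

Corrected query:
SELECT customer, SUM(quantity) * 1.0 / COUNT(*) AS avg_quantity FROM orders GROUP BY customer

Result:
customer | avg_quantity
---------+-------------
Alice    | 5           
Grace    | 6.2         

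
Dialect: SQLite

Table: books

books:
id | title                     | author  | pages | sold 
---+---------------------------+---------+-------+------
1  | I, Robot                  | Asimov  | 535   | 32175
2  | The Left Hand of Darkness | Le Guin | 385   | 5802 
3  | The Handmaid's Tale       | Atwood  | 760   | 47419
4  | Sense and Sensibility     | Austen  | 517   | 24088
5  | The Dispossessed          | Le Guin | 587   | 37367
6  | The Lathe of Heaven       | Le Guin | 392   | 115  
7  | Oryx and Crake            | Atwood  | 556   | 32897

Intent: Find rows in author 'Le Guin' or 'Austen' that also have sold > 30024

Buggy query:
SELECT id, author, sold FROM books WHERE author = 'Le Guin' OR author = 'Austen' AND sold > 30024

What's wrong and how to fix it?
Bug: Without parentheses, AND is evaluated before OR, so the sold filter only applies to the 'Austen' branch

Fix: Group the OR with parentheses (or use IN), then AND the threshold

Corrected query:
SELECT id, author, sold FROM books WHERE (author = 'Le Guin' OR author = 'Austen') AND sold > 30024

Result:
id | author  | sold 
---+---------+------
5  | Le Guin | 37367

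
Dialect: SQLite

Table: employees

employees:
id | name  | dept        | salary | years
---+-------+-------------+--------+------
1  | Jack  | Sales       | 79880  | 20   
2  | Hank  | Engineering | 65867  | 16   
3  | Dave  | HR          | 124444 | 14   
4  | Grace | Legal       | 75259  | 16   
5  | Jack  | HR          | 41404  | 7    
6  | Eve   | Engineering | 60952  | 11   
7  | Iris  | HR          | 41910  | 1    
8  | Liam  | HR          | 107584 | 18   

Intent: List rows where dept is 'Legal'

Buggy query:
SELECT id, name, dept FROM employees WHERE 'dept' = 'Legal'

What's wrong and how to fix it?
Bug: Single quotes denote string literals in SQL; the column name is being compared as a constant string

Fix: Reference the column as dept without single quotes

Corrected query:
SELECT id, name, dept FROM employees WHERE dept = 'Legal'

Result:
id | name  | dept 
---+-------+------
4  | Grace | Legal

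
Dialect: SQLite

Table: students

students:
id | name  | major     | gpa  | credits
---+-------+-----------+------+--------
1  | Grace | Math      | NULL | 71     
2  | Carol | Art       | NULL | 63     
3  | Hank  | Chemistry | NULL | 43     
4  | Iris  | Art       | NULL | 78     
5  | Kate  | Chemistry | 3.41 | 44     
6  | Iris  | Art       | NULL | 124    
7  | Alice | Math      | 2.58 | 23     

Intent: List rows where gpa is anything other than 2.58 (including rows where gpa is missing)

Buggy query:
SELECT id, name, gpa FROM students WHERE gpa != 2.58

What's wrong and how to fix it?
Bug: Inequality against NULL is unknown, not true; rows with NULL are dropped

Fix: Add an explicit OR gpa IS NULL to include the missing-value rows

Corrected query:
SELECT id, name, gpa FROM students WHERE gpa != 2.58 OR gpa IS NULL

Result:
id | name  | gpa 
---+-------+-----
1  | Grace | NULL
2  | Carol | NULL
3  | Hank  | NULL
4  | Iris  | NULL
5  | Kate  | 3.41
6  | Iris  | NULL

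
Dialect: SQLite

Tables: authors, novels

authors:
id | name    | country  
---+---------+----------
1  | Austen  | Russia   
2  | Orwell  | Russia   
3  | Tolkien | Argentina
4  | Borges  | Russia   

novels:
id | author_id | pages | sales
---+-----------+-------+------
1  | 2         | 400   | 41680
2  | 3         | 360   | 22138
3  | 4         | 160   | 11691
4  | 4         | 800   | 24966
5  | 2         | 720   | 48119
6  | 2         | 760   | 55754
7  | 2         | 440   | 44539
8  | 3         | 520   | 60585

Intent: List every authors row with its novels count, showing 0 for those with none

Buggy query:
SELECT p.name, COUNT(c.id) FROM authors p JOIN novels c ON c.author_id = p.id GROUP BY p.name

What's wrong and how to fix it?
Bug: INNER JOIN drops authors rows that have no matching novels rows

Fix: Use LEFT JOIN so parents without children still appear (COUNT(c.id) gives 0)

Corrected query:
SELECT p.name, COUNT(c.id) FROM authors p LEFT JOIN novels c ON c.author_id = p.id GROUP BY p.name

Result:
name    | COUNT(c.id)
--------+------------
Austen  | 0          
Borges  | 2          
Orwell  | 4          
Tolkien | 2          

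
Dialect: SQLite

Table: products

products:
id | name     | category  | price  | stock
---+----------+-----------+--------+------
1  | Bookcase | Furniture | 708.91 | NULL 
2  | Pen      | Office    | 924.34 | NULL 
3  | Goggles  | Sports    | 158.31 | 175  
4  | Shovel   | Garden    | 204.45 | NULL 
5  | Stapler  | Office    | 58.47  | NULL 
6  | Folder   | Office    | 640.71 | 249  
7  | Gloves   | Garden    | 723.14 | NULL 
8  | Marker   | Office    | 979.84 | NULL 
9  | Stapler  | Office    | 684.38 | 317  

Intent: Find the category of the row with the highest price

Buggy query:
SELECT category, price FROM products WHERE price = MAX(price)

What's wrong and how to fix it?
Bug: MAX(price) is an aggregate and cannot be used directly in WHERE

Fix: Use a subquery: WHERE price = (SELECT MAX(price) FROM products)

Corrected query:
SELECT category, price FROM products WHERE price = (SELECT MAX(price) FROM products)

Result:
category | price 
---------+-------
Office   | 979.84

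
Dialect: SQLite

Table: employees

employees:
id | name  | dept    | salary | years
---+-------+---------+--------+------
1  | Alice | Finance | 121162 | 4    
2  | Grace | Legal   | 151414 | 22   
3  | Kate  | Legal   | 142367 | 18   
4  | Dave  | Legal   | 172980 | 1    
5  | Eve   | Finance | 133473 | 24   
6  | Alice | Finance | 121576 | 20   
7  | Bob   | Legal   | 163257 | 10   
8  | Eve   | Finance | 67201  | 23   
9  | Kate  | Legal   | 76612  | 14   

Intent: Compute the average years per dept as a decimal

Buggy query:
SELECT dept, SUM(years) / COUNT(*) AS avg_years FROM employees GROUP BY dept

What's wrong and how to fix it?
Bug: Both operands are integers, so '/' performs integer division and truncates

Fix: Multiply by 1.0 (or CAST to REAL) to force floating-point division

Corrected query:
SELECT dept, SUM(years) * 1.0 / COUNT(*) AS avg_years FROM employees GROUP BY dept

Result:
dept    | avg_years
--------+----------
Finance | 17.75    
Legal   | 13       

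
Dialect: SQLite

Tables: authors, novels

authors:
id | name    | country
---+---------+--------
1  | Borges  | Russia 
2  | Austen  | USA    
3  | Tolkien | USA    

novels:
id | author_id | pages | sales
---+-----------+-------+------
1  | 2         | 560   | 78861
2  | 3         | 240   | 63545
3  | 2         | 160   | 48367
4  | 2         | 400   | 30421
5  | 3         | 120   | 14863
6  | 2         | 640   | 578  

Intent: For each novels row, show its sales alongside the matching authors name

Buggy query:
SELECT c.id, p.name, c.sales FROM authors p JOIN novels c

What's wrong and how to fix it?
Bug: JOIN with no ON clause produces a cartesian product; every novels row pairs with every authors row

Fix: Add ON c.author_id = p.id to the JOIN

Corrected query:
SELECT c.id, p.name, c.sales FROM authors p JOIN novels c ON c.author_id = p.id

Result:
id | name    | sales
---+---------+------
1  | Austen  | 78861
2  | Tolkien | 63545
3  | Austen  | 48367
4  | Austen  | 30421
5  | Tolkien | 14863
6  | Austen  | 578  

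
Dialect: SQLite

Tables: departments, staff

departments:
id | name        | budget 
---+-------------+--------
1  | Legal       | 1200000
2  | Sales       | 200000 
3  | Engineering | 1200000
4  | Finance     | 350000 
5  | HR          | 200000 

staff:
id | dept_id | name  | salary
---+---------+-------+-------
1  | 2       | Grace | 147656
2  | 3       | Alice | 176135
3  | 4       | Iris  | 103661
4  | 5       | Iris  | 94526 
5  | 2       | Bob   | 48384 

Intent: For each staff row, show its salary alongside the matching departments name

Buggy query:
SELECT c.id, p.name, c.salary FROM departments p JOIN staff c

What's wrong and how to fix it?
Bug: JOIN with no ON clause produces a cartesian product; every staff row pairs with every departments row

Fix: Add ON c.dept_id = p.id to the JOIN

Corrected query:
SELECT c.id, p.name, c.salary FROM departments p JOIN staff c ON c.dept_id = p.id

Result:
id | name        | salary
---+-------------+-------
1  | Sales       | 147656
2  | Engineering | 176135
3  | Finance     | 103661
4  | HR          | 94526 
5  | Sales       | 48384 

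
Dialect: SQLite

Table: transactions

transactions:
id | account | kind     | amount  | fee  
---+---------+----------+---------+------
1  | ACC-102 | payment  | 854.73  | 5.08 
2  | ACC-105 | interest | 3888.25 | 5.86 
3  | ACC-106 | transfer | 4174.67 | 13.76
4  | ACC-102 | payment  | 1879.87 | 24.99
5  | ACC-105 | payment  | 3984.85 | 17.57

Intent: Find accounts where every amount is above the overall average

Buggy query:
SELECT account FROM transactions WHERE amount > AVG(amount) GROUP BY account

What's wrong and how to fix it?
Bug: WHERE evaluates per row before aggregation, so AVG() is unavailable

Fix: Use a subquery for AVG and a HAVING MIN(...) filter so the condition holds for every row in the group

Corrected query:
SELECT account FROM transactions GROUP BY account HAVING MIN(amount) > (SELECT AVG(amount) FROM transactions)

Result:
account
-------
ACC-105
ACC-106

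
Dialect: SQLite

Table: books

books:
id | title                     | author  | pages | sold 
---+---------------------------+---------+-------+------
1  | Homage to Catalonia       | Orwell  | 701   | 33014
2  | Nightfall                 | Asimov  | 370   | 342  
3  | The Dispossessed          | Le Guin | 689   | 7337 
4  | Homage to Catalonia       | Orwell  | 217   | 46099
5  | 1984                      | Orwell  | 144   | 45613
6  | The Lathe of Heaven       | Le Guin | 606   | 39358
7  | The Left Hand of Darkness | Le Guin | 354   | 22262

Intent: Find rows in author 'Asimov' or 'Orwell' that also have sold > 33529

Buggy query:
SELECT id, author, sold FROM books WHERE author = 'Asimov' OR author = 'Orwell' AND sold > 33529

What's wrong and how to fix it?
Bug: Without parentheses, AND is evaluated before OR, so the sold filter only applies to the 'Orwell' branch

Fix: Group the OR with parentheses (or use IN), then AND the threshold

Corrected query:
SELECT id, author, sold FROM books WHERE (author = 'Asimov' OR author = 'Orwell') AND sold > 33529

Result:
id | author | sold 
---+--------+------
4  | Orwell | 46099
5  | Orwell | 45613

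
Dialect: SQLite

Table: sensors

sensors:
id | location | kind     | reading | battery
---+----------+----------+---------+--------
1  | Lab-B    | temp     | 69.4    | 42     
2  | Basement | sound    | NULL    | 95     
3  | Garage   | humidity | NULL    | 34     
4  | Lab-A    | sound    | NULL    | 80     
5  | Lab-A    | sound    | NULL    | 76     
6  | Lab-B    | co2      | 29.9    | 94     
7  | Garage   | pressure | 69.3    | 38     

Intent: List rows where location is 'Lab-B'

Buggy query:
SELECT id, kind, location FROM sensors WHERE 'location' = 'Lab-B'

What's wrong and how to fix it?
Bug: 'location' in single quotes is a string literal, not the column; the comparison is literal-vs-literal and never true

Fix: Remove the quotes around the column name (or use double quotes for an identifier)

Corrected query:
SELECT id, kind, location FROM sensors WHERE location = 'Lab-B'

Result:
id | kind | location
---+------+---------
1  | temp | Lab-B   
6  | co2  | Lab-B   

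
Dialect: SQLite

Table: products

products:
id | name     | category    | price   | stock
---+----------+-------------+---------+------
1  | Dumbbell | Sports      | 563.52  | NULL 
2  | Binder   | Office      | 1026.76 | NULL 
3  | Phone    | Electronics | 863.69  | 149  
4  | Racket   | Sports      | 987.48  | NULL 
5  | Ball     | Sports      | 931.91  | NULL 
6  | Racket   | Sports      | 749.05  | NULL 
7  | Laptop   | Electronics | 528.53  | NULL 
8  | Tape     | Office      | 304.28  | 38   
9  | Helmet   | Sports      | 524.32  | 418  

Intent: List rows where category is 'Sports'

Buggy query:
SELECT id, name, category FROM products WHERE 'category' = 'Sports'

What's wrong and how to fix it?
Bug: Single quotes denote string literals in SQL; the column name is being compared as a constant string

Fix: Remove the quotes around the column name (or use double quotes for an identifier)

Corrected query:
SELECT id, name, category FROM products WHERE category = 'Sports'

Result:
id | name     | category
---+----------+---------
1  | Dumbbell | Sports  
4  | Racket   | Sports  
5  | Ball     | Sports  
6  | Racket   | Sports  
9  | Helmet   | Sports  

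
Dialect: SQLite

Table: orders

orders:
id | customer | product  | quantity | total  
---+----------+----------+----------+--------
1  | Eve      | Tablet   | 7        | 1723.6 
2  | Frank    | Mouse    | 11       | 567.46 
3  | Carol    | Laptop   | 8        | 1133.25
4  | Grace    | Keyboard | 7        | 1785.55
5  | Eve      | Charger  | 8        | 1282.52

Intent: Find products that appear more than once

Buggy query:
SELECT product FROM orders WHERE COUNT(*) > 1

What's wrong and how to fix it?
Bug: COUNT(*) is an aggregate and cannot be used in WHERE

Fix: GROUP BY product, then filter groups with HAVING COUNT(*) > 1

Corrected query:
SELECT product FROM orders GROUP BY product HAVING COUNT(*) > 1

Result:
(no rows)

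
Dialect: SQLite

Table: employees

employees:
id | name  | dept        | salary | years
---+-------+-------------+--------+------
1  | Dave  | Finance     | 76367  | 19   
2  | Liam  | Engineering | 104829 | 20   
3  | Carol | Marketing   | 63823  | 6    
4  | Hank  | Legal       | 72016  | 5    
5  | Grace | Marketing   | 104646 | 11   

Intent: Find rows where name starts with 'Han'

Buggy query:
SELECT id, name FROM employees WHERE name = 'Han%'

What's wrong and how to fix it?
Bug: Wildcards only work with LIKE; '=' treats '%' as a literal character

Fix: Replace '=' with LIKE so 'Han%' is treated as a pattern

Corrected query:
SELECT id, name FROM employees WHERE name LIKE 'Han%'

Result:
id | name
---+-----
4  | Hank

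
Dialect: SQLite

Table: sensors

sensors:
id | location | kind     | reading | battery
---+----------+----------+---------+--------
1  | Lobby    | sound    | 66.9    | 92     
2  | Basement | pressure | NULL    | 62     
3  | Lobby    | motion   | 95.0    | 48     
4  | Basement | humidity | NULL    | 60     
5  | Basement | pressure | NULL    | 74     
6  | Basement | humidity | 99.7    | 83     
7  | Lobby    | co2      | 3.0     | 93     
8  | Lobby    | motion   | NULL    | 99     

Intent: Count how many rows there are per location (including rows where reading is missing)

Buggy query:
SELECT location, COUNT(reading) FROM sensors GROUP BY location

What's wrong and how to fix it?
Bug: COUNT(reading) skips NULLs, so groups with missing reading are undercounted

Fix: Use COUNT(*) to count all rows regardless of NULL

Corrected query:
SELECT location, COUNT(*) FROM sensors GROUP BY location

Result:
location | COUNT(*)
---------+---------
Basement | 4       
Lobby    | 4       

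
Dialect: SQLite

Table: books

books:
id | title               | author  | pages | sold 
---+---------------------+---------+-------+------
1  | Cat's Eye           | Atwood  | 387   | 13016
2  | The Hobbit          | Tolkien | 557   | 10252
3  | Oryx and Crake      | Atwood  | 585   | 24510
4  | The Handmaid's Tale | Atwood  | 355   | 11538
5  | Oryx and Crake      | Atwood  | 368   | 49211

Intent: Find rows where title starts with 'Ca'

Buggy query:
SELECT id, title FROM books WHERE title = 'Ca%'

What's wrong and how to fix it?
Bug: '=' compares the literal string including the % character; pattern matching needs LIKE

Fix: Replace '=' with LIKE so 'Ca%' is treated as a pattern

Corrected query:
SELECT id, title FROM books WHERE title LIKE 'Ca%'

Result:
id | title    
---+----------
1  | Cat's Eye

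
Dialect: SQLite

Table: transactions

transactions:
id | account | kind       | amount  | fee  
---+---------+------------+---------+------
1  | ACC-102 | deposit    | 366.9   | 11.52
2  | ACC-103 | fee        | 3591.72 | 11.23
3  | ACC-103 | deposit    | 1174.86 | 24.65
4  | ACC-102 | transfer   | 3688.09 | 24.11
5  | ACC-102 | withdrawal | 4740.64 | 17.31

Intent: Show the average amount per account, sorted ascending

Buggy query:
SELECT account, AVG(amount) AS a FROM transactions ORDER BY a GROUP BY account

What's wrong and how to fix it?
Bug: ORDER BY appears before GROUP BY; SQL clause order requires GROUP BY first

Fix: Move ORDER BY to the end, after GROUP BY

Corrected query:
SELECT account, AVG(amount) AS a FROM transactions GROUP BY account ORDER BY a

Result:
account | a          
--------+------------
ACC-103 | 2383.29    
ACC-102 | 2931.876667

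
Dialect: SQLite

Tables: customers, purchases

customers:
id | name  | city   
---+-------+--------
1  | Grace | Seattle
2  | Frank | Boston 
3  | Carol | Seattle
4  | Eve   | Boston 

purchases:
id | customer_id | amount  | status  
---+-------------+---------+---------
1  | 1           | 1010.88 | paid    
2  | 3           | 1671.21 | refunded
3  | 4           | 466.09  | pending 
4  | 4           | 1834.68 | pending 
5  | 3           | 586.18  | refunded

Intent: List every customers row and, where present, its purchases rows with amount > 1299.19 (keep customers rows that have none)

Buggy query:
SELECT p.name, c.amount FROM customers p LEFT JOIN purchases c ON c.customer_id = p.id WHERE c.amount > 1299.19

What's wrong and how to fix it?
Bug: Filtering c.amount in WHERE discards the NULL rows produced by LEFT JOIN, turning it into an inner join

Fix: Put 'c.amount > 1299.19' in the JOIN's ON clause instead of WHERE

Corrected query:
SELECT p.name, c.amount FROM customers p LEFT JOIN purchases c ON c.customer_id = p.id AND c.amount > 1299.19

Result:
name  | amount 
------+--------
Grace | NULL   
Frank | NULL   
Carol | 1671.21
Eve   | 1834.68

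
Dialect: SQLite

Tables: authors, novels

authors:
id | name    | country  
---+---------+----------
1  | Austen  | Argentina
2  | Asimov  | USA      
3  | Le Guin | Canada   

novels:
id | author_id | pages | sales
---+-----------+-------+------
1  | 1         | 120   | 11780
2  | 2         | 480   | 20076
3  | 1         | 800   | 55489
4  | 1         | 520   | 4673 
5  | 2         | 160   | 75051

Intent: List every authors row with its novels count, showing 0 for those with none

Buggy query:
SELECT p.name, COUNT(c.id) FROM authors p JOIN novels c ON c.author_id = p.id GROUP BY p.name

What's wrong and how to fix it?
Bug: INNER JOIN drops authors rows that have no matching novels rows

Fix: Use LEFT JOIN so parents without children still appear (COUNT(c.id) gives 0)

Corrected query:
SELECT p.name, COUNT(c.id) FROM authors p LEFT JOIN novels c ON c.author_id = p.id GROUP BY p.name

Result:
name    | COUNT(c.id)
--------+------------
Asimov  | 2          
Austen  | 3          
Le Guin | 0          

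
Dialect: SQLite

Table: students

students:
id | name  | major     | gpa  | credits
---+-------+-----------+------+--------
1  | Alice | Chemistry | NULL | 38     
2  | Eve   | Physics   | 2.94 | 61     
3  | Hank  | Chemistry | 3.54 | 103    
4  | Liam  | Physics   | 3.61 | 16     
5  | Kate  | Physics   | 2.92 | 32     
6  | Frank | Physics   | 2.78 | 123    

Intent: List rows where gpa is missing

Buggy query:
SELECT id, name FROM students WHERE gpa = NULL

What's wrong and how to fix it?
Bug: '= NULL' is always unknown in SQL three-valued logic, so no rows match

Fix: Replace '= NULL' with 'IS NULL'

Corrected query:
SELECT id, name FROM students WHERE gpa IS NULL

Result:
id | name 
---+------
1  | Alice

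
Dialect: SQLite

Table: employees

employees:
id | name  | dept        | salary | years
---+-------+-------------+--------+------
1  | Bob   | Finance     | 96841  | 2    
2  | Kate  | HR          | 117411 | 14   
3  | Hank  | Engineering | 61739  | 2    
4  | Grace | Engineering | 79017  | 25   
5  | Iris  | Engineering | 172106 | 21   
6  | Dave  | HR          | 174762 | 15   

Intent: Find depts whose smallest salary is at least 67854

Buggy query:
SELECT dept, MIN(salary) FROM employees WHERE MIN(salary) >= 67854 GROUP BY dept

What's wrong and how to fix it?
Bug: Aggregates like MIN are computed per group after WHERE runs

Fix: Replace WHERE with HAVING after the GROUP BY

Corrected query:
SELECT dept, MIN(salary) FROM employees GROUP BY dept HAVING MIN(salary) >= 67854

Result:
dept    | MIN(salary)
--------+------------
Finance | 96841      
HR      | 117411     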